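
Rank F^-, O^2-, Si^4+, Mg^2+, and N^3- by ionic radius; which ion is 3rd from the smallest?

Isoelectronic series (10 e⁻ each). Size is set by nuclear charge: more protons means a smaller ion. Si^4+ (Z=14), Mg^2+ (Z=12), F^- (Z=9), O^2- (Z=8), N^3- (Z=7).
Ordering: Si^4+ < Mg^2+ < F^- < O^2- < N^3-. The 3rd smallest is F^-.

F^-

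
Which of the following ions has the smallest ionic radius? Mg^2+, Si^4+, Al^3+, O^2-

Si^4+

Each ion has 10 electrons. The ranking follows nuclear charge in reverse — greater Z gives a smaller radius. Si^4+ (Z=14), Al^3+ (Z=13), Mg^2+ (Z=12), O^2- (Z=8).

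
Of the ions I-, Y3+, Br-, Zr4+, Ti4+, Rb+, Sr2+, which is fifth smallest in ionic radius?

Rb+

First list Z and electron count for each: Ti4+ (Z=22, 18 e⁻), Zr4+ (Z=40, 36 e⁻), Y3+ (Z=39, 36 e⁻), Sr2+ (Z=38, 36 e⁻), Rb+ (Z=37, 36 e⁻), Br- (Z=35, 36 e⁻), I- (Z=53, 54 e⁻). Ti4+ < Zr4+ (same group, 1 shell fewer); Zr4+ < Y3+ (both 36 e⁻, Z=40>39); Y3+ < Sr2+ (both 36 e⁻, Z=39>38); Sr2+ < Rb+ (isoelectronic, higher Z=38 is smaller); Rb+ < Br- (both 36 e⁻, Z=37>35); Br- < I- (same group, 1 shell fewer).
That gives Ti4+ < Zr4+ < Y3+ < Sr2+ < Rb+ < Br- < I-. From the smallest end, number 5 is Rb+.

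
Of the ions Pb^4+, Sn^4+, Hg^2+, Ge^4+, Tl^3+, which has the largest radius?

Hg^2+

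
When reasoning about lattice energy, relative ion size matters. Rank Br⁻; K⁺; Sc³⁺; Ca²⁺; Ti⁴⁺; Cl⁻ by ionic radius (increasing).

Electron counts and nuclear charges: Ti⁴⁺ (Z=22, 18 e⁻), Sc³⁺ (Z=21, 18 e⁻), Ca²⁺ (Z=20, 18 e⁻), K⁺ (Z=19, 18 e⁻), Cl⁻ (Z=17, 18 e⁻), Br⁻ (Z=35, 36 e⁻). Ti⁴⁺ < Sc³⁺ (isoelectronic, higher Z=22 is smaller); Sc³⁺ < Ca²⁺ (both 18 e⁻, Z=21>20); Ca²⁺ < K⁺ (both 18 e⁻, Z=20>19); K⁺ < Cl⁻ (both 18 e⁻, Z=19>17); Cl⁻ < Br⁻ (same group, period 3 vs 4).

Ti⁴⁺ < Sc³⁺ < Ca²⁺ < K⁺ < Cl⁻ < Br⁻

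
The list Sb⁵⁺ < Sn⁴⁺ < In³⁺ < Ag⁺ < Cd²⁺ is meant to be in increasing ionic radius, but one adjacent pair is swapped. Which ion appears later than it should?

Scanning neighbour by neighbour, only Ag⁺/Cd²⁺ violates a trend: both have 46 electrons but Z(Cd)=48 > Z(Ag)=47, so Cd²⁺ should be the smaller of the two. That makes Cd²⁺ the one sitting a position late relative to where it belongs.

Cd²⁺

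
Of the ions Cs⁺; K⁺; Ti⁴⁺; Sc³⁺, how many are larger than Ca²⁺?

2

Tabulating Z and e⁻: Ti⁴⁺ has 18 e⁻ (Z=22), Sc³⁺ has 18 e⁻ (Z=21), Ca²⁺ has 18 e⁻ (Z=20), K⁺ has 18 e⁻ (Z=19), Cs⁺ has 54 e⁻ (Z=55). Ti⁴⁺ < Sc³⁺ (both 18 e⁻, Z=22>21); Sc³⁺ < Ca²⁺ (isoelectronic, higher Z=21 is smaller); Ca²⁺ < K⁺ (both 18 e⁻, Z=20>19); K⁺ < Cs⁺ (same group, period 4 vs 6).
Ordering all of them (including Ca²⁺) by radius gives Ti⁴⁺ < Sc³⁺ < Ca²⁺ < K⁺ < Cs⁺. So 2 are larger.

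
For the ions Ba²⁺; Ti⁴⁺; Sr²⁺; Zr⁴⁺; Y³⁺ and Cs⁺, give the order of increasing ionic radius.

Tabulating Z and e⁻: Ti⁴⁺ has 18 e⁻ (Z=22), Zr⁴⁺ has 36 e⁻ (Z=40), Y³⁺ has 36 e⁻ (Z=39), Sr²⁺ has 36 e⁻ (Z=38), Ba²⁺ has 54 e⁻ (Z=56), Cs⁺ has 54 e⁻ (Z=55). Ti⁴⁺ < Zr⁴⁺ (same group, period 4 vs 5); Zr⁴⁺ < Y³⁺ (isoelectronic, higher Z=40 is smaller); Y³⁺ < Sr²⁺ (isoelectronic, higher Z=39 is smaller); Sr²⁺ < Ba²⁺ (same group, 1 shell fewer); Ba²⁺ < Cs⁺ (isoelectronic, higher Z=56 is smaller).

Ti⁴⁺ < Zr⁴⁺ < Y³⁺ < Sr²⁺ < Ba²⁺ < Cs⁺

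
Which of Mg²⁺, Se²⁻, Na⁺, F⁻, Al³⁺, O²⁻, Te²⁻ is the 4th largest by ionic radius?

F⁻

First list Z and electron count for each: Al³⁺: 10 e⁻, Z=13, Mg²⁺: 10 e⁻, Z=12, Na⁺: 10 e⁻, Z=11, F⁻: 10 e⁻, Z=9, O²⁻: 10 e⁻, Z=8, Se²⁻: 36 e⁻, Z=34, Te²⁻: 54 e⁻, Z=52. Al³⁺ < Mg²⁺ (both 10 e⁻, Z=13>12); Mg²⁺ < Na⁺ (isoelectronic, higher Z=12 is smaller); Na⁺ < F⁻ (isoelectronic, higher Z=11 is smaller); F⁻ < O²⁻ (both 10 e⁻, Z=9>8); O²⁻ < Se²⁻ (same group, 2 shells fewer); Se²⁻ < Te²⁻ (same group, period 4 vs 5).
So the order is Al³⁺ < Mg²⁺ < Na⁺ < F⁻ < O²⁻ < Se²⁻ < Te²⁻; the 4th-largest ion is F⁻.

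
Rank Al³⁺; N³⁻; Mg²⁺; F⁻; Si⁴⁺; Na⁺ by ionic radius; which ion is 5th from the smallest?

F⁻

All of these have 10 electrons (isoelectronic). With the same electron cloud, the ion with the most protons pulls it in tightest. Nuclear charges: Si⁴⁺ (Z=14), Al³⁺ (Z=13), Mg²⁺ (Z=12), Na⁺ (Z=11), F⁻ (Z=9), N³⁻ (Z=7). Highest Z is smallest.
That gives Si⁴⁺ < Al³⁺ < Mg²⁺ < Na⁺ < F⁻ < N³⁻. From the smallest end, number 5 is F⁻.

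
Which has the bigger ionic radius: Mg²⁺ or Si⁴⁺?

Mg²⁺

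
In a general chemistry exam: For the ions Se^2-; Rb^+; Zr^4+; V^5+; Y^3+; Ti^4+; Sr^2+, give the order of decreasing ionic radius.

Se^2- > Rb^+ > Sr^2+ > Y^3+ > Zr^4+ > Ti^4+ > V^5+

Electron counts and nuclear charges: V^5+ has 18 e⁻ (Z=23), Ti^4+ has 18 e⁻ (Z=22), Zr^4+ has 36 e⁻ (Z=40), Y^3+ has 36 e⁻ (Z=39), Sr^2+ has 36 e⁻ (Z=38), Rb^+ has 36 e⁻ (Z=37), Se^2- has 36 e⁻ (Z=34). V^5+ < Ti^4+ (both 18 e⁻, Z=23>22); Ti^4+ < Zr^4+ (same group, 1 shell fewer); Zr^4+ < Y^3+ (isoelectronic, higher Z=40 is smaller); Y^3+ < Sr^2+ (both 36 e⁻, Z=39>38); Sr^2+ < Rb^+ (both 36 e⁻, Z=38>37); Rb^+ < Se^2- (both 36 e⁻, Z=37>34).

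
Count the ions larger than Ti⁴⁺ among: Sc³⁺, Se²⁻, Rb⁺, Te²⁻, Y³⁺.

5

Work out protons and electrons: Ti⁴⁺ has 18 e⁻ (Z=22), Sc³⁺ has 18 e⁻ (Z=21), Y³⁺ has 36 e⁻ (Z=39), Rb⁺ has 36 e⁻ (Z=37), Se²⁻ has 36 e⁻ (Z=34), Te²⁻ has 54 e⁻ (Z=52). Ti⁴⁺ < Sc³⁺ (isoelectronic, higher Z=22 is smaller); Sc³⁺ < Y³⁺ (same group, period 4 vs 5); Y³⁺ < Rb⁺ (isoelectronic, higher Z=39 is smaller); Rb⁺ < Se²⁻ (isoelectronic, higher Z=37 is smaller); Se²⁻ < Te²⁻ (same group, period 4 vs 5).
Ordering all of them (including Ti⁴⁺) by radius gives Ti⁴⁺ < Sc³⁺ < Y³⁺ < Rb⁺ < Se²⁻ < Te²⁻. That's 5.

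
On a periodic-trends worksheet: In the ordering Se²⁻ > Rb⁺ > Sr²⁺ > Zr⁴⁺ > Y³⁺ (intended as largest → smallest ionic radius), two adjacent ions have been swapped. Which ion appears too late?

Y³⁺

Check each adjacent pair. Zr⁴⁺ and Y³⁺ are reversed: Zr⁴⁺ and Y³⁺ share 36 electrons; the higher nuclear charge on Zr (Z=40) contracts it more, so Zr⁴⁺ < Y³⁺. No other neighbouring pair contradicts the periodic trends, so Y³⁺ is the ion listed too late.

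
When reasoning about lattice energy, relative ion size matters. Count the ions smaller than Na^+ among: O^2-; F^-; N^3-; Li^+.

1

Work out protons and electrons: Li^+ (Z=3, 2 e⁻), Na^+ (Z=11, 10 e⁻), F^- (Z=9, 10 e⁻), O^2- (Z=8, 10 e⁻), N^3- (Z=7, 10 e⁻). Li^+ < Na^+ (same group, period 2 vs 3); Na^+ < F^- (isoelectronic, higher Z=11 is smaller); F^- < O^2- (both 10 e⁻, Z=9>8); O^2- < N^3- (both 10 e⁻, Z=8>7).
Overall: Li^+ < Na^+ < F^- < O^2- < N^3-. Na^+ has 1 below it and 3 above. That's 1.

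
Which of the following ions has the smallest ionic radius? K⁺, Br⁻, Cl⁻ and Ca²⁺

Ca²⁺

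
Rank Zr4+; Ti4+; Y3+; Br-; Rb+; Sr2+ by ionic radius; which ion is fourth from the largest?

Work out protons and electrons: Ti4+ (Z=22, 18 e⁻), Zr4+ (Z=40, 36 e⁻), Y3+ (Z=39, 36 e⁻), Sr2+ (Z=38, 36 e⁻), Rb+ (Z=37, 36 e⁻), Br- (Z=35, 36 e⁻). Ti4+ < Zr4+ (same group, 1 shell fewer); Zr4+ < Y3+ (isoelectronic, higher Z=40 is smaller); Y3+ < Sr2+ (isoelectronic, higher Z=39 is smaller); Sr2+ < Rb+ (isoelectronic, higher Z=38 is smaller); Rb+ < Br- (both 36 e⁻, Z=37>35).
Full ascending order: Ti4+ < Zr4+ < Y3+ < Sr2+ < Rb+ < Br-. Counting from the largest, position 4 is Y3+.

Y3+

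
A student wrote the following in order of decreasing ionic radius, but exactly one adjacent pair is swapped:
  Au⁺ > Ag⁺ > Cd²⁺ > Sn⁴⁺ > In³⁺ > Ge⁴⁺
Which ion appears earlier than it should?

The pair Sn⁴⁺, In³⁺ is the wrong way round — both have 46 electrons but Z(Sn)=50 > Z(In)=49, so Sn⁴⁺ should be the smaller of the two. All other adjacent pairs agree with periodic trends, so Sn⁴⁺ is the misplaced ion.

Sn⁴⁺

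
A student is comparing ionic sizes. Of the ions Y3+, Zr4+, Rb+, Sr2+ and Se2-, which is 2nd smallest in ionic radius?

Y3+

Each ion has 36 electrons. The ranking follows nuclear charge in reverse — greater Z gives a smaller radius. Zr4+ (Z=40), Y3+ (Z=39), Sr2+ (Z=38), Rb+ (Z=37), Se2- (Z=34).
Ordering: Zr4+ < Y3+ < Sr2+ < Rb+ < Se2-. The 2nd smallest is Y3+.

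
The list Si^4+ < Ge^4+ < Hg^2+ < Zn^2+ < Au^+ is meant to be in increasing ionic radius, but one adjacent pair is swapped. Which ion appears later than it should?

Zn^2+

Scanning neighbour by neighbour, only Hg^2+/Zn^2+ violates a trend: same group and charge — period 4 sits above period 6, so Zn^2+ is smaller. That makes Zn^2+ the one sitting a position late relative to where it belongs.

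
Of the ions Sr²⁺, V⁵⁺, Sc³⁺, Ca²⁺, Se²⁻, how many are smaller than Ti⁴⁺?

First list Z and electron count for each: V⁵⁺ has 18 e⁻ (Z=23), Ti⁴⁺ has 18 e⁻ (Z=22), Sc³⁺ has 18 e⁻ (Z=21), Ca²⁺ has 18 e⁻ (Z=20), Sr²⁺ has 36 e⁻ (Z=38), Se²⁻ has 36 e⁻ (Z=34). V⁵⁺ < Ti⁴⁺ (isoelectronic, higher Z=23 is smaller); Ti⁴⁺ < Sc³⁺ (isoelectronic, higher Z=22 is smaller); Sc³⁺ < Ca²⁺ (both 18 e⁻, Z=21>20); Ca²⁺ < Sr²⁺ (same group, 1 shell fewer); Sr²⁺ < Se²⁻ (isoelectronic, higher Z=38 is smaller).
Ordering all of them (including Ti⁴⁺) by radius gives V⁵⁺ < Ti⁴⁺ < Sc³⁺ < Ca²⁺ < Sr²⁺ < Se²⁻. Count: 1.

1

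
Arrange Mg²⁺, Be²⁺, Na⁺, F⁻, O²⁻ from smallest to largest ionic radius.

Be²⁺: 2 e⁻, Z=4, Mg²⁺: 10 e⁻, Z=12, Na⁺: 10 e⁻, Z=11, F⁻: 10 e⁻, Z=9, O²⁻: 10 e⁻, Z=8. Be²⁺ < Mg²⁺ (same group, period 2 vs 3); Mg²⁺ < Na⁺ (both 10 e⁻, Z=12>11); Na⁺ < F⁻ (isoelectronic, higher Z=11 is smaller); F⁻ < O²⁻ (both 10 e⁻, Z=9>8).

Be²⁺ < Mg²⁺ < Na⁺ < F⁻ < O²⁻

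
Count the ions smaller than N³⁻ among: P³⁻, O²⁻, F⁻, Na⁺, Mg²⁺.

4

Work out protons and electrons: Mg²⁺ has 10 e⁻ (Z=12), Na⁺ has 10 e⁻ (Z=11), F⁻ has 10 e⁻ (Z=9), O²⁻ has 10 e⁻ (Z=8), N³⁻ has 10 e⁻ (Z=7), P³⁻ has 18 e⁻ (Z=15). Mg²⁺ < Na⁺ (isoelectronic, higher Z=12 is smaller); Na⁺ < F⁻ (both 10 e⁻, Z=11>9); F⁻ < O²⁻ (both 10 e⁻, Z=9>8); O²⁻ < N³⁻ (both 10 e⁻, Z=8>7); N³⁻ < P³⁻ (same group, 1 shell fewer).
Placing each against N³⁻: smaller — Mg²⁺, Na⁺, F⁻, O²⁻; larger — P³⁻. So 4 are smaller.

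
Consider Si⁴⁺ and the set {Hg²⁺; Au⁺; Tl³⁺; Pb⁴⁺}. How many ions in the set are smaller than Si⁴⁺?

Si⁴⁺ (Z=14, 10 e⁻), Pb⁴⁺ (Z=82, 78 e⁻), Tl³⁺ (Z=81, 78 e⁻), Hg²⁺ (Z=80, 78 e⁻), Au⁺ (Z=79, 78 e⁻). Si⁴⁺ < Pb⁴⁺ (same group, 3 shells fewer); Pb⁴⁺ < Tl³⁺ (isoelectronic, higher Z=82 is smaller); Tl³⁺ < Hg²⁺ (isoelectronic, higher Z=81 is smaller); Hg²⁺ < Au⁺ (isoelectronic, higher Z=80 is smaller).
Overall: Si⁴⁺ < Pb⁴⁺ < Tl³⁺ < Hg²⁺ < Au⁺. Si⁴⁺ has 0 below it and 4 above. That's 0.

0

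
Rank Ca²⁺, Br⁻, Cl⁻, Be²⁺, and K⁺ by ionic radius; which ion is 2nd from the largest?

Cl⁻

Be²⁺ has 2 e⁻ (Z=4), Ca²⁺ has 18 e⁻ (Z=20), K⁺ has 18 e⁻ (Z=19), Cl⁻ has 18 e⁻ (Z=17), Br⁻ has 36 e⁻ (Z=35). Be²⁺ < Ca²⁺ (same group, 2 shells fewer); Ca²⁺ < K⁺ (isoelectronic, higher Z=20 is smaller); K⁺ < Cl⁻ (isoelectronic, higher Z=19 is smaller); Cl⁻ < Br⁻ (same group, period 3 vs 4).
So the order is Be²⁺ < Ca²⁺ < K⁺ < Cl⁻ < Br⁻; the 2nd-largest ion is Cl⁻.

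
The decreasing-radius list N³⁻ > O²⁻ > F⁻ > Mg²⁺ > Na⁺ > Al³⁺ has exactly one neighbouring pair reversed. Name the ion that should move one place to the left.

Na⁺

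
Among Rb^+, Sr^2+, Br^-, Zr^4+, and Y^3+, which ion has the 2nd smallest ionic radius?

Y^3+

These species are isoelectronic with 36 electrons. The only difference is the number of protons: Zr^4+ (Z=40), Y^3+ (Z=39), Sr^2+ (Z=38), Rb^+ (Z=37), Br^- (Z=35). The strongest nuclear pull (Zr^4+) gives the smallest ion.
Full ascending order: Zr^4+ < Y^3+ < Sr^2+ < Rb^+ < Br^-. Counting from the smallest, position 2 is Y^3+.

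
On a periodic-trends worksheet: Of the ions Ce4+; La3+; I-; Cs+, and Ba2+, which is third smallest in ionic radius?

Ba2+

Each ion has 54 electrons. The ranking follows nuclear charge in reverse — greater Z gives a smaller radius. Ce4+ (Z=58), La3+ (Z=57), Ba2+ (Z=56), Cs+ (Z=55), I- (Z=53).
That gives Ce4+ < La3+ < Ba2+ < Cs+ < I-. From the smallest end, number 3 is Ba2+.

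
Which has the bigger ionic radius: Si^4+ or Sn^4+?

Sn^4+

All are in the same group with charge +4. Radius grows down the group as n (the outermost shell) increases.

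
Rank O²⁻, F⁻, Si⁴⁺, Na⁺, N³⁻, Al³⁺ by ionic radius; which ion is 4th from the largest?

Na⁺

These species are isoelectronic with 10 electrons. The only difference is the number of protons: Si⁴⁺ (Z=14), Al³⁺ (Z=13), Na⁺ (Z=11), F⁻ (Z=9), O²⁻ (Z=8), N³⁻ (Z=7). The strongest nuclear pull (Si⁴⁺) gives the smallest ion.
Full ascending order: Si⁴⁺ < Al³⁺ < Na⁺ < F⁻ < O²⁻ < N³⁻. Counting from the largest, position 4 is Na⁺.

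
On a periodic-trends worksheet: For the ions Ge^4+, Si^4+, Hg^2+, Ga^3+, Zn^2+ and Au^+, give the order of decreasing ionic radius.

Si^4+: 10 e⁻, Z=14, Ge^4+: 28 e⁻, Z=32, Ga^3+: 28 e⁻, Z=31, Zn^2+: 28 e⁻, Z=30, Hg^2+: 78 e⁻, Z=80, Au^+: 78 e⁻, Z=79. Si^4+ < Ge^4+ (same group, period 3 vs 4); Ge^4+ < Ga^3+ (both 28 e⁻, Z=32>31); Ga^3+ < Zn^2+ (both 28 e⁻, Z=31>30); Zn^2+ < Hg^2+ (same group, 2 shells fewer); Hg^2+ < Au^+ (both 78 e⁻, Z=80>79).

Au^+ > Hg^2+ > Zn^2+ > Ga^3+ > Ge^4+ > Si^4+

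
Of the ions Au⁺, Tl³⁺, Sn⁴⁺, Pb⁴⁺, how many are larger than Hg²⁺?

Electron counts and nuclear charges: Sn⁴⁺: 46 e⁻, Z=50, Pb⁴⁺: 78 e⁻, Z=82, Tl³⁺: 78 e⁻, Z=81, Hg²⁺: 78 e⁻, Z=80, Au⁺: 78 e⁻, Z=79. Sn⁴⁺ < Pb⁴⁺ (same group, 1 shell fewer); Pb⁴⁺ < Tl³⁺ (both 78 e⁻, Z=82>81); Tl³⁺ < Hg²⁺ (both 78 e⁻, Z=81>80); Hg²⁺ < Au⁺ (isoelectronic, higher Z=80 is smaller).
Ordering all of them (including Hg²⁺) by radius gives Sn⁴⁺ < Pb⁴⁺ < Tl³⁺ < Hg²⁺ < Au⁺. That's 1.

1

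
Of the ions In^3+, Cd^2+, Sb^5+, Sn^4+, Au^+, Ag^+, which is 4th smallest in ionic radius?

Cd^2+

Electron counts and nuclear charges: Sb^5+ (Z=51, 46 e⁻), Sn^4+ (Z=50, 46 e⁻), In^3+ (Z=49, 46 e⁻), Cd^2+ (Z=48, 46 e⁻), Ag^+ (Z=47, 46 e⁻), Au^+ (Z=79, 78 e⁻). Sb^5+ < Sn^4+ (isoelectronic, higher Z=51 is smaller); Sn^4+ < In^3+ (both 46 e⁻, Z=50>49); In^3+ < Cd^2+ (both 46 e⁻, Z=49>48); Cd^2+ < Ag^+ (isoelectronic, higher Z=48 is smaller); Ag^+ < Au^+ (same group, 1 shell fewer).
That gives Sb^5+ < Sn^4+ < In^3+ < Cd^2+ < Ag^+ < Au^+. From the smallest end, number 4 is Cd^2+.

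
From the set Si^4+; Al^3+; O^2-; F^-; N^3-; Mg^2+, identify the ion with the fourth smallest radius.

F^-

Isoelectronic series (10 e⁻ each). Size is set by nuclear charge: more protons means a smaller ion. Si^4+ (Z=14), Al^3+ (Z=13), Mg^2+ (Z=12), F^- (Z=9), O^2- (Z=8), N^3- (Z=7).
That gives Si^4+ < Al^3+ < Mg^2+ < F^- < O^2- < N^3-. From the smallest end, number 4 is F^-.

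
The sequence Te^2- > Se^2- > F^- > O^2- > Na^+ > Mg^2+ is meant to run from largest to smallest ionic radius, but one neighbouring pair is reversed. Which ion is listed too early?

F^-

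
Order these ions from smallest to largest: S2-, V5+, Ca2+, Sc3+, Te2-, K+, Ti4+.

Electron counts and nuclear charges: V5+: 18 e⁻, Z=23, Ti4+: 18 e⁻, Z=22, Sc3+: 18 e⁻, Z=21, Ca2+: 18 e⁻, Z=20, K+: 18 e⁻, Z=19, S2-: 18 e⁻, Z=16, Te2-: 54 e⁻, Z=52. V5+ < Ti4+ (both 18 e⁻, Z=23>22); Ti4+ < Sc3+ (both 18 e⁻, Z=22>21); Sc3+ < Ca2+ (both 18 e⁻, Z=21>20); Ca2+ < K+ (isoelectronic, higher Z=20 is smaller); K+ < S2- (isoelectronic, higher Z=19 is smaller); S2- < Te2- (same group, period 3 vs 5).

V5+ < Ti4+ < Sc3+ < Ca2+ < K+ < S2- < Te2-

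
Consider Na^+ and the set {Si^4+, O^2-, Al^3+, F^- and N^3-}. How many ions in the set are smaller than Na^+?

All of these have 10 electrons (isoelectronic). With the same electron cloud, the ion with the most protons pulls it in tightest. Nuclear charges: Si^4+ (Z=14), Al^3+ (Z=13), Na^+ (Z=11), F^- (Z=9), O^2- (Z=8), N^3- (Z=7). Highest Z is smallest.
Placing each against Na^+: smaller — Si^4+, Al^3+; larger — F^-, O^2-, N^3-. That's 2.

2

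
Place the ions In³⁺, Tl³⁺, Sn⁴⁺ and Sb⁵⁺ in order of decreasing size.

Tabulating Z and e⁻: Sb⁵⁺: 46 e⁻, Z=51, Sn⁴⁺: 46 e⁻, Z=50, In³⁺: 46 e⁻, Z=49, Tl³⁺: 78 e⁻, Z=81. Sb⁵⁺ < Sn⁴⁺ (isoelectronic, higher Z=51 is smaller); Sn⁴⁺ < In³⁺ (both 46 e⁻, Z=50>49); In³⁺ < Tl³⁺ (same group, 1 shell fewer).

Tl³⁺ > In³⁺ > Sn⁴⁺ > Sb⁵⁺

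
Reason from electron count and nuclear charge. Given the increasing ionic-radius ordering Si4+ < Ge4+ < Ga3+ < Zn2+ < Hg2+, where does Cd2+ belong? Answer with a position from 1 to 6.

5

First list Z and electron count for each: Si4+ has 10 e⁻ (Z=14), Ge4+ has 28 e⁻ (Z=32), Ga3+ has 28 e⁻ (Z=31), Zn2+ has 28 e⁻ (Z=30), Cd2+ has 46 e⁻ (Z=48), Hg2+ has 78 e⁻ (Z=80). Si4+ < Ge4+ (same group, period 3 vs 4); Ge4+ < Ga3+ (isoelectronic, higher Z=32 is smaller); Ga3+ < Zn2+ (both 28 e⁻, Z=31>30); Zn2+ < Cd2+ (same group, 1 shell fewer); Cd2+ < Hg2+ (same group, 1 shell fewer).
The complete sequence is Si4+ < Ge4+ < Ga3+ < Zn2+ < Cd2+ < Hg2+. Cd2+ sits at position 5.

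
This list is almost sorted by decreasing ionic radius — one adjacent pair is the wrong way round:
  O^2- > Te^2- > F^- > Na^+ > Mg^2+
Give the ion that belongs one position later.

O^2-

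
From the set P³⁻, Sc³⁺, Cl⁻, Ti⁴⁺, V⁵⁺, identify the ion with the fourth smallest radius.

Cl⁻

All of these have 18 electrons (isoelectronic). With the same electron cloud, the ion with the most protons pulls it in tightest. Nuclear charges: V⁵⁺ (Z=23), Ti⁴⁺ (Z=22), Sc³⁺ (Z=21), Cl⁻ (Z=17), P³⁻ (Z=15). Highest Z is smallest.
That gives V⁵⁺ < Ti⁴⁺ < Sc³⁺ < Cl⁻ < P³⁻. From the smallest end, number 4 is Cl⁻.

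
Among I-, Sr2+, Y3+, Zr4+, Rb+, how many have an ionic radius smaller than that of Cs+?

4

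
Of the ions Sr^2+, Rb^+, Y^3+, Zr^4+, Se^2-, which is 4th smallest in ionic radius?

Rb^+

All of these have 36 electrons (isoelectronic). With the same electron cloud, the ion with the most protons pulls it in tightest. Nuclear charges: Zr^4+ (Z=40), Y^3+ (Z=39), Sr^2+ (Z=38), Rb^+ (Z=37), Se^2- (Z=34). Highest Z is smallest.
Full ascending order: Zr^4+ < Y^3+ < Sr^2+ < Rb^+ < Se^2-. Counting from the smallest, position 4 is Rb^+.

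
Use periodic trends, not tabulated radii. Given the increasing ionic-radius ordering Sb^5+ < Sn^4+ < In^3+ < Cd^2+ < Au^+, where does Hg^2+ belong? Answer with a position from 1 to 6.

First list Z and electron count for each: Sb^5+ has 46 e⁻ (Z=51), Sn^4+ has 46 e⁻ (Z=50), In^3+ has 46 e⁻ (Z=49), Cd^2+ has 46 e⁻ (Z=48), Hg^2+ has 78 e⁻ (Z=80), Au^+ has 78 e⁻ (Z=79). Sb^5+ < Sn^4+ (isoelectronic, higher Z=51 is smaller); Sn^4+ < In^3+ (both 46 e⁻, Z=50>49); In^3+ < Cd^2+ (isoelectronic, higher Z=49 is smaller); Cd^2+ < Hg^2+ (same group, 1 shell fewer); Hg^2+ < Au^+ (isoelectronic, higher Z=80 is smaller).
With Hg^2+ included the full order is Sb^5+ < Sn^4+ < In^3+ < Cd^2+ < Hg^2+ < Au^+, so it takes position 5.

5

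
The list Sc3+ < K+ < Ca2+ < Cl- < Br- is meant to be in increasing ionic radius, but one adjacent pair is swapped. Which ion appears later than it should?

Compare adjacent ions: both have 18 electrons but Z(Ca)=20 > Z(K)=19, so Ca2+ should be the smaller of the two — yet in this increasing list K+ sits before Ca2+. Nothing else is reversed, so Ca2+ should move one place to the left.

Ca2+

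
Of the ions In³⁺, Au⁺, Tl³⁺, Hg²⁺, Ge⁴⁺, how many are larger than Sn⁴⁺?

Electron counts and nuclear charges: Ge⁴⁺: 28 e⁻, Z=32, Sn⁴⁺: 46 e⁻, Z=50, In³⁺: 46 e⁻, Z=49, Tl³⁺: 78 e⁻, Z=81, Hg²⁺: 78 e⁻, Z=80, Au⁺: 78 e⁻, Z=79. Ge⁴⁺ < Sn⁴⁺ (same group, period 4 vs 5); Sn⁴⁺ < In³⁺ (both 46 e⁻, Z=50>49); In³⁺ < Tl³⁺ (same group, period 5 vs 6); Tl³⁺ < Hg²⁺ (both 78 e⁻, Z=81>80); Hg²⁺ < Au⁺ (isoelectronic, higher Z=80 is smaller).
Ordering all of them (including Sn⁴⁺) by radius gives Ge⁴⁺ < Sn⁴⁺ < In³⁺ < Tl³⁺ < Hg²⁺ < Au⁺. Count: 4.

4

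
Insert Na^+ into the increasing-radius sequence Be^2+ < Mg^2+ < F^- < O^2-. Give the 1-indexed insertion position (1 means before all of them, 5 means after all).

Work out protons and electrons: Be^2+ has 2 e⁻ (Z=4), Mg^2+ has 10 e⁻ (Z=12), Na^+ has 10 e⁻ (Z=11), F^- has 10 e⁻ (Z=9), O^2- has 10 e⁻ (Z=8). Be^2+ < Mg^2+ (same group, 1 shell fewer); Mg^2+ < Na^+ (isoelectronic, higher Z=12 is smaller); Na^+ < F^- (both 10 e⁻, Z=11>9); F^- < O^2- (isoelectronic, higher Z=9 is smaller).
The complete sequence is Be^2+ < Mg^2+ < Na^+ < F^- < O^2-. Na^+ sits at position 3.

3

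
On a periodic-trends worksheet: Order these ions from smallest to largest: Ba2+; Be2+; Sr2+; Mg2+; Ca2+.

Be2+ < Mg2+ < Ca2+ < Sr2+ < Ba2+

These ions sit in one column with identical charge. Each step down the periodic table adds a principal shell, increasing the radius.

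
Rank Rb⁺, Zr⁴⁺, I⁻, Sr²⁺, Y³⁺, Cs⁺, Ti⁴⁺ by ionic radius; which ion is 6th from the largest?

Work out protons and electrons: Ti⁴⁺ (Z=22, 18 e⁻), Zr⁴⁺ (Z=40, 36 e⁻), Y³⁺ (Z=39, 36 e⁻), Sr²⁺ (Z=38, 36 e⁻), Rb⁺ (Z=37, 36 e⁻), Cs⁺ (Z=55, 54 e⁻), I⁻ (Z=53, 54 e⁻). Ti⁴⁺ < Zr⁴⁺ (same group, period 4 vs 5); Zr⁴⁺ < Y³⁺ (both 36 e⁻, Z=40>39); Y³⁺ < Sr²⁺ (isoelectronic, higher Z=39 is smaller); Sr²⁺ < Rb⁺ (both 36 e⁻, Z=38>37); Rb⁺ < Cs⁺ (same group, period 5 vs 6); Cs⁺ < I⁻ (isoelectronic, higher Z=55 is smaller).
Full ascending order: Ti⁴⁺ < Zr⁴⁺ < Y³⁺ < Sr²⁺ < Rb⁺ < Cs⁺ < I⁻. Counting from the largest, position 6 is Zr⁴⁺.

Zr⁴⁺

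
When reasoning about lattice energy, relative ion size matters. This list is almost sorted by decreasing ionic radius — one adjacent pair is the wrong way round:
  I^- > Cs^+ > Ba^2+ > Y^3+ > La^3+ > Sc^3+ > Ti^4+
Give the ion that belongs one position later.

Y^3+

Scanning neighbour by neighbour, only Y^3+/La^3+ violates a trend: Y^3+ and La^3+ are in one column with the same charge; the lighter period-5 ion has one fewer shell and is smaller. That makes Y^3+ the one sitting a position early relative to where it belongs.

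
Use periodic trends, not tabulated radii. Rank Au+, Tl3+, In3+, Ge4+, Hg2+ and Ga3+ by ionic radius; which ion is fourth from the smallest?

Tl3+

Ge4+ (Z=32, 28 e⁻), Ga3+ (Z=31, 28 e⁻), In3+ (Z=49, 46 e⁻), Tl3+ (Z=81, 78 e⁻), Hg2+ (Z=80, 78 e⁻), Au+ (Z=79, 78 e⁻). Ge4+ < Ga3+ (isoelectronic, higher Z=32 is smaller); Ga3+ < In3+ (same group, 1 shell fewer); In3+ < Tl3+ (same group, 1 shell fewer); Tl3+ < Hg2+ (both 78 e⁻, Z=81>80); Hg2+ < Au+ (both 78 e⁻, Z=80>79).
Full ascending order: Ge4+ < Ga3+ < In3+ < Tl3+ < Hg2+ < Au+. Counting from the smallest, position 4 is Tl3+.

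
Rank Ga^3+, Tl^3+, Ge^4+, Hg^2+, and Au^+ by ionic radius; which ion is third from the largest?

Tl^3+

Tabulating Z and e⁻: Ge^4+ has 28 e⁻ (Z=32), Ga^3+ has 28 e⁻ (Z=31), Tl^3+ has 78 e⁻ (Z=81), Hg^2+ has 78 e⁻ (Z=80), Au^+ has 78 e⁻ (Z=79). Ge^4+ < Ga^3+ (both 28 e⁻, Z=32>31); Ga^3+ < Tl^3+ (same group, period 4 vs 6); Tl^3+ < Hg^2+ (isoelectronic, higher Z=81 is smaller); Hg^2+ < Au^+ (both 78 e⁻, Z=80>79).
So the order is Ge^4+ < Ga^3+ < Tl^3+ < Hg^2+ < Au^+; the 3rd-largest ion is Tl^3+.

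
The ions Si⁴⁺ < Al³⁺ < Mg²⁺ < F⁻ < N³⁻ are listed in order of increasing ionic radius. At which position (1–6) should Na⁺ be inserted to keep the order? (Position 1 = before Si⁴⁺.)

4

These species are isoelectronic with 10 electrons. The only difference is the number of protons: Si⁴⁺ (Z=14), Al³⁺ (Z=13), Mg²⁺ (Z=12), Na⁺ (Z=11), F⁻ (Z=9), N³⁻ (Z=7). The strongest nuclear pull (Si⁴⁺) gives the smallest ion.
With Na⁺ included the full order is Si⁴⁺ < Al³⁺ < Mg²⁺ < Na⁺ < F⁻ < N³⁻, so it takes position 4.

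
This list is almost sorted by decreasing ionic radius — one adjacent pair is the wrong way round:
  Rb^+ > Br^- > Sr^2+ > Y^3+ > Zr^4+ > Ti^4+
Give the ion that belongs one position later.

Rb^+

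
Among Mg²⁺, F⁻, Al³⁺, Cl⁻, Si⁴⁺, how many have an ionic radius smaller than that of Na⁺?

3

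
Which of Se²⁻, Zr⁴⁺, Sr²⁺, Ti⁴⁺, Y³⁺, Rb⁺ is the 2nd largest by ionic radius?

Rb⁺

Electron counts and nuclear charges: Ti⁴⁺: 18 e⁻, Z=22, Zr⁴⁺: 36 e⁻, Z=40, Y³⁺: 36 e⁻, Z=39, Sr²⁺: 36 e⁻, Z=38, Rb⁺: 36 e⁻, Z=37, Se²⁻: 36 e⁻, Z=34. Ti⁴⁺ < Zr⁴⁺ (same group, period 4 vs 5); Zr⁴⁺ < Y³⁺ (isoelectronic, higher Z=40 is smaller); Y³⁺ < Sr²⁺ (isoelectronic, higher Z=39 is smaller); Sr²⁺ < Rb⁺ (isoelectronic, higher Z=38 is smaller); Rb⁺ < Se²⁻ (both 36 e⁻, Z=37>34).
Ordering: Ti⁴⁺ < Zr⁴⁺ < Y³⁺ < Sr²⁺ < Rb⁺ < Se²⁻. The 2nd largest is Rb⁺.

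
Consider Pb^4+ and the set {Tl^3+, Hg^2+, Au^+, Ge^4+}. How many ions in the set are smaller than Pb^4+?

1

Electron counts and nuclear charges: Ge^4+ has 28 e⁻ (Z=32), Pb^4+ has 78 e⁻ (Z=82), Tl^3+ has 78 e⁻ (Z=81), Hg^2+ has 78 e⁻ (Z=80), Au^+ has 78 e⁻ (Z=79). Ge^4+ < Pb^4+ (same group, 2 shells fewer); Pb^4+ < Tl^3+ (isoelectronic, higher Z=82 is smaller); Tl^3+ < Hg^2+ (both 78 e⁻, Z=81>80); Hg^2+ < Au^+ (isoelectronic, higher Z=80 is smaller).
Placing each against Pb^4+: smaller — Ge^4+; larger — Tl^3+, Hg^2+, Au^+. Count: 1.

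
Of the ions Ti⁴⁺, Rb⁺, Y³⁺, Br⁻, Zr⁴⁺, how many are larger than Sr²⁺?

2

Electron counts and nuclear charges: Ti⁴⁺ (Z=22, 18 e⁻), Zr⁴⁺ (Z=40, 36 e⁻), Y³⁺ (Z=39, 36 e⁻), Sr²⁺ (Z=38, 36 e⁻), Rb⁺ (Z=37, 36 e⁻), Br⁻ (Z=35, 36 e⁻). Ti⁴⁺ < Zr⁴⁺ (same group, period 4 vs 5); Zr⁴⁺ < Y³⁺ (isoelectronic, higher Z=40 is smaller); Y³⁺ < Sr²⁺ (both 36 e⁻, Z=39>38); Sr²⁺ < Rb⁺ (isoelectronic, higher Z=38 is smaller); Rb⁺ < Br⁻ (isoelectronic, higher Z=37 is smaller).
Placing each against Sr²⁺: smaller — Ti⁴⁺, Zr⁴⁺, Y³⁺; larger — Rb⁺, Br⁻. So 2 are larger.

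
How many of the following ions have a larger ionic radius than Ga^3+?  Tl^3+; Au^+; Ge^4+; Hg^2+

Electron counts and nuclear charges: Ge^4+ has 28 e⁻ (Z=32), Ga^3+ has 28 e⁻ (Z=31), Tl^3+ has 78 e⁻ (Z=81), Hg^2+ has 78 e⁻ (Z=80), Au^+ has 78 e⁻ (Z=79). Ge^4+ < Ga^3+ (both 28 e⁻, Z=32>31); Ga^3+ < Tl^3+ (same group, period 4 vs 6); Tl^3+ < Hg^2+ (both 78 e⁻, Z=81>80); Hg^2+ < Au^+ (isoelectronic, higher Z=80 is smaller).
Ordering all of them (including Ga^3+) by radius gives Ge^4+ < Ga^3+ < Tl^3+ < Hg^2+ < Au^+. Count: 3.

3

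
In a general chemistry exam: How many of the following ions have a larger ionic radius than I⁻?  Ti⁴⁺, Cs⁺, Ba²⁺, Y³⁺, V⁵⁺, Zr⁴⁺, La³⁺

0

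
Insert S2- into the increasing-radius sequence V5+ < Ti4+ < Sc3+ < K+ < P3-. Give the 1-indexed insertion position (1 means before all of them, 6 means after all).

5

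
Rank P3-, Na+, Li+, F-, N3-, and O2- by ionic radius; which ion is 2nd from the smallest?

Electron counts and nuclear charges: Li+: 2 e⁻, Z=3, Na+: 10 e⁻, Z=11, F-: 10 e⁻, Z=9, O2-: 10 e⁻, Z=8, N3-: 10 e⁻, Z=7, P3-: 18 e⁻, Z=15. Li+ < Na+ (same group, 1 shell fewer); Na+ < F- (both 10 e⁻, Z=11>9); F- < O2- (isoelectronic, higher Z=9 is smaller); O2- < N3- (both 10 e⁻, Z=8>7); N3- < P3- (same group, 1 shell fewer).
Full ascending order: Li+ < Na+ < F- < O2- < N3- < P3-. Counting from the smallest, position 2 is Na+.

Na+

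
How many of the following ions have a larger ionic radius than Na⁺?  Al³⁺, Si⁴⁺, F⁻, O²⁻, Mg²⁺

Isoelectronic series (10 e⁻ each). Size is set by nuclear charge: more protons means a smaller ion. Si⁴⁺ (Z=14), Al³⁺ (Z=13), Mg²⁺ (Z=12), Na⁺ (Z=11), F⁻ (Z=9), O²⁻ (Z=8).
Ordering all of them (including Na⁺) by radius gives Si⁴⁺ < Al³⁺ < Mg²⁺ < Na⁺ < F⁻ < O²⁻. Count: 2.

2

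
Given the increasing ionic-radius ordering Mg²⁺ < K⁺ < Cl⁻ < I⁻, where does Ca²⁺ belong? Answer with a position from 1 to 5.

Mg²⁺: 10 e⁻, Z=12, Ca²⁺: 18 e⁻, Z=20, K⁺: 18 e⁻, Z=19, Cl⁻: 18 e⁻, Z=17, I⁻: 54 e⁻, Z=53. Mg²⁺ < Ca²⁺ (same group, 1 shell fewer); Ca²⁺ < K⁺ (both 18 e⁻, Z=20>19); K⁺ < Cl⁻ (both 18 e⁻, Z=19>17); Cl⁻ < I⁻ (same group, 2 shells fewer).
The complete sequence is Mg²⁺ < Ca²⁺ < K⁺ < Cl⁻ < I⁻. Ca²⁺ sits at position 2.

2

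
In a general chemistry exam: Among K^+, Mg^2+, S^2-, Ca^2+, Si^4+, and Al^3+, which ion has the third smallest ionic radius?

Work out protons and electrons: Si^4+: 10 e⁻, Z=14, Al^3+: 10 e⁻, Z=13, Mg^2+: 10 e⁻, Z=12, Ca^2+: 18 e⁻, Z=20, K^+: 18 e⁻, Z=19, S^2-: 18 e⁻, Z=16. Si^4+ < Al^3+ (both 10 e⁻, Z=14>13); Al^3+ < Mg^2+ (isoelectronic, higher Z=13 is smaller); Mg^2+ < Ca^2+ (same group, 1 shell fewer); Ca^2+ < K^+ (isoelectronic, higher Z=20 is smaller); K^+ < S^2- (both 18 e⁻, Z=19>16).
That gives Si^4+ < Al^3+ < Mg^2+ < Ca^2+ < K^+ < S^2-. From the smallest end, number 3 is Mg^2+.

Mg^2+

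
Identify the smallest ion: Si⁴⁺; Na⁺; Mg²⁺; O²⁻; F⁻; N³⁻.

Each ion has 10 electrons. The ranking follows nuclear charge in reverse — greater Z gives a smaller radius. Si⁴⁺ (Z=14), Mg²⁺ (Z=12), Na⁺ (Z=11), F⁻ (Z=9), O²⁻ (Z=8), N³⁻ (Z=7).

Si⁴⁺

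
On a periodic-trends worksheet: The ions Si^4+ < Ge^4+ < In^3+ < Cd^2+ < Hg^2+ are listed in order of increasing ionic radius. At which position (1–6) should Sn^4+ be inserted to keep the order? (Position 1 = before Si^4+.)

Si^4+ (Z=14, 10 e⁻), Ge^4+ (Z=32, 28 e⁻), Sn^4+ (Z=50, 46 e⁻), In^3+ (Z=49, 46 e⁻), Cd^2+ (Z=48, 46 e⁻), Hg^2+ (Z=80, 78 e⁻). Si^4+ < Ge^4+ (same group, 1 shell fewer); Ge^4+ < Sn^4+ (same group, 1 shell fewer); Sn^4+ < In^3+ (isoelectronic, higher Z=50 is smaller); In^3+ < Cd^2+ (both 46 e⁻, Z=49>48); Cd^2+ < Hg^2+ (same group, period 5 vs 6).
The complete sequence is Si^4+ < Ge^4+ < Sn^4+ < In^3+ < Cd^2+ < Hg^2+. Sn^4+ sits at position 3.

3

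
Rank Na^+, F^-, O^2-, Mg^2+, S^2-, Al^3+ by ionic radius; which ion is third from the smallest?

Na^+

Work out protons and electrons: Al^3+ (Z=13, 10 e⁻), Mg^2+ (Z=12, 10 e⁻), Na^+ (Z=11, 10 e⁻), F^- (Z=9, 10 e⁻), O^2- (Z=8, 10 e⁻), S^2- (Z=16, 18 e⁻). Al^3+ < Mg^2+ (both 10 e⁻, Z=13>12); Mg^2+ < Na^+ (both 10 e⁻, Z=12>11); Na^+ < F^- (isoelectronic, higher Z=11 is smaller); F^- < O^2- (isoelectronic, higher Z=9 is smaller); O^2- < S^2- (same group, period 2 vs 3).
Full ascending order: Al^3+ < Mg^2+ < Na^+ < F^- < O^2- < S^2-. Counting from the smallest, position 3 is Na^+.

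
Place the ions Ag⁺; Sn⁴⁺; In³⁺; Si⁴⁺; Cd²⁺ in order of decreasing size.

First list Z and electron count for each: Si⁴⁺ (Z=14, 10 e⁻), Sn⁴⁺ (Z=50, 46 e⁻), In³⁺ (Z=49, 46 e⁻), Cd²⁺ (Z=48, 46 e⁻), Ag⁺ (Z=47, 46 e⁻). Si⁴⁺ < Sn⁴⁺ (same group, 2 shells fewer); Sn⁴⁺ < In³⁺ (both 46 e⁻, Z=50>49); In³⁺ < Cd²⁺ (both 46 e⁻, Z=49>48); Cd²⁺ < Ag⁺ (isoelectronic, higher Z=48 is smaller).

Ag⁺ > Cd²⁺ > In³⁺ > Sn⁴⁺ > Si⁴⁺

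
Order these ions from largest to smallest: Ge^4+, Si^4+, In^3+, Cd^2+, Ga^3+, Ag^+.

First list Z and electron count for each: Si^4+ (Z=14, 10 e⁻), Ge^4+ (Z=32, 28 e⁻), Ga^3+ (Z=31, 28 e⁻), In^3+ (Z=49, 46 e⁻), Cd^2+ (Z=48, 46 e⁻), Ag^+ (Z=47, 46 e⁻). Si^4+ < Ge^4+ (same group, period 3 vs 4); Ge^4+ < Ga^3+ (both 28 e⁻, Z=32>31); Ga^3+ < In^3+ (same group, 1 shell fewer); In^3+ < Cd^2+ (isoelectronic, higher Z=49 is smaller); Cd^2+ < Ag^+ (isoelectronic, higher Z=48 is smaller).

Ag^+ > Cd^2+ > In^3+ > Ga^3+ > Ge^4+ > Si^4+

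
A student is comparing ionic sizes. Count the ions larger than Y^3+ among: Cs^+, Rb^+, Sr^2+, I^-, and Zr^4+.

4

Work out protons and electrons: Zr^4+ has 36 e⁻ (Z=40), Y^3+ has 36 e⁻ (Z=39), Sr^2+ has 36 e⁻ (Z=38), Rb^+ has 36 e⁻ (Z=37), Cs^+ has 54 e⁻ (Z=55), I^- has 54 e⁻ (Z=53). Zr^4+ < Y^3+ (isoelectronic, higher Z=40 is smaller); Y^3+ < Sr^2+ (isoelectronic, higher Z=39 is smaller); Sr^2+ < Rb^+ (isoelectronic, higher Z=38 is smaller); Rb^+ < Cs^+ (same group, period 5 vs 6); Cs^+ < I^- (isoelectronic, higher Z=55 is smaller).
Relative to Y^3+, the ions that are larger are Sr^2+, Rb^+, Cs^+, I^-. That's 4.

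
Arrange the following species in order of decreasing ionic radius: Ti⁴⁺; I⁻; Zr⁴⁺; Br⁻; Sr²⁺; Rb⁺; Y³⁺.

I⁻ > Br⁻ > Rb⁺ > Sr²⁺ > Y³⁺ > Zr⁴⁺ > Ti⁴⁺

Electron counts and nuclear charges: Ti⁴⁺: 18 e⁻, Z=22, Zr⁴⁺: 36 e⁻, Z=40, Y³⁺: 36 e⁻, Z=39, Sr²⁺: 36 e⁻, Z=38, Rb⁺: 36 e⁻, Z=37, Br⁻: 36 e⁻, Z=35, I⁻: 54 e⁻, Z=53. Ti⁴⁺ < Zr⁴⁺ (same group, period 4 vs 5); Zr⁴⁺ < Y³⁺ (isoelectronic, higher Z=40 is smaller); Y³⁺ < Sr²⁺ (isoelectronic, higher Z=39 is smaller); Sr²⁺ < Rb⁺ (isoelectronic, higher Z=38 is smaller); Rb⁺ < Br⁻ (isoelectronic, higher Z=37 is smaller); Br⁻ < I⁻ (same group, period 4 vs 5).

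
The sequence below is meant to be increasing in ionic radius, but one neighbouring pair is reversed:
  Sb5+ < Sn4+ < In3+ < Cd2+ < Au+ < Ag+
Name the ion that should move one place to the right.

Au+

The pair Au+, Ag+ is the wrong way round — both in group 11 with the same charge; Ag+ (period 5) has the smaller radius. All other adjacent pairs agree with periodic trends, so Au+ is the misplaced ion.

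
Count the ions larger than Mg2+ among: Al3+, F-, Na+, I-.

3

Al3+: 10 e⁻, Z=13, Mg2+: 10 e⁻, Z=12, Na+: 10 e⁻, Z=11, F-: 10 e⁻, Z=9, I-: 54 e⁻, Z=53. Al3+ < Mg2+ (both 10 e⁻, Z=13>12); Mg2+ < Na+ (isoelectronic, higher Z=12 is smaller); Na+ < F- (both 10 e⁻, Z=11>9); F- < I- (same group, period 2 vs 5).
Overall: Al3+ < Mg2+ < Na+ < F- < I-. Mg2+ has 1 below it and 3 above. Count: 3.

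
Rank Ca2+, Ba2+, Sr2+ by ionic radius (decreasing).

Ba2+ > Sr2+ > Ca2+

All are in the same group with charge +2. Radius grows down the group as n (the outermost shell) increases.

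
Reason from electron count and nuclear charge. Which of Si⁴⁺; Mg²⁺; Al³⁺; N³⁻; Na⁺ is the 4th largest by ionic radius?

Al³⁺

Each ion has 10 electrons. The ranking follows nuclear charge in reverse — greater Z gives a smaller radius. Si⁴⁺ (Z=14), Al³⁺ (Z=13), Mg²⁺ (Z=12), Na⁺ (Z=11), N³⁻ (Z=7).
Ordering: Si⁴⁺ < Al³⁺ < Mg²⁺ < Na⁺ < N³⁻. The 4th largest is Al³⁺.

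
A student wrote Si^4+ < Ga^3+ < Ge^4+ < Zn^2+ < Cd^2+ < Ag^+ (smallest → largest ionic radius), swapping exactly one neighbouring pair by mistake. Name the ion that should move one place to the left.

Compare adjacent ions: Ge^4+ and Ga^3+ share 28 electrons; the higher nuclear charge on Ge (Z=32) contracts it more, so Ge^4+ < Ga^3+ — yet in this increasing list Ga^3+ sits before Ge^4+. Nothing else is reversed, so Ge^4+ should move one place to the left.

Ge^4+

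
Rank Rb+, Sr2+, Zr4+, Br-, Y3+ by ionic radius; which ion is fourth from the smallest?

Rb+

All of these have 36 electrons (isoelectronic). With the same electron cloud, the ion with the most protons pulls it in tightest. Nuclear charges: Zr4+ (Z=40), Y3+ (Z=39), Sr2+ (Z=38), Rb+ (Z=37), Br- (Z=35). Highest Z is smallest.
Ordering: Zr4+ < Y3+ < Sr2+ < Rb+ < Br-. The fourth smallest is Rb+.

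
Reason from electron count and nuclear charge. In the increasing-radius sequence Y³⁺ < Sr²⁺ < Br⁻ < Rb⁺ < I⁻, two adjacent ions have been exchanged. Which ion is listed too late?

Rb⁺

The pair Br⁻, Rb⁺ is the wrong way round — both have 36 electrons but Z(Rb)=37 > Z(Br)=35, so Rb⁺ should be the smaller of the two. All other adjacent pairs agree with periodic trends, so Rb⁺ is the misplaced ion.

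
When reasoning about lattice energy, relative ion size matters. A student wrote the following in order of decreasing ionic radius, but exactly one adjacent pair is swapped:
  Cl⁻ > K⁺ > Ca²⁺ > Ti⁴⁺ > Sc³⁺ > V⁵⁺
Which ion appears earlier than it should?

Check each adjacent pair. Ti⁴⁺ and Sc³⁺ are reversed: both have 18 electrons but Z(Ti)=22 > Z(Sc)=21, so Ti⁴⁺ should be the smaller of the two. No other neighbouring pair contradicts the periodic trends, so Ti⁴⁺ is the ion listed too early.

Ti⁴⁺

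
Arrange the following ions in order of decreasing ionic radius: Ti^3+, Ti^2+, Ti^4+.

Ti^2+ > Ti^3+ > Ti^4+

Same element, different charge: the more highly charged cation has fewer electrons and a greater effective nuclear charge per electron, making Ti^4+ the smallest.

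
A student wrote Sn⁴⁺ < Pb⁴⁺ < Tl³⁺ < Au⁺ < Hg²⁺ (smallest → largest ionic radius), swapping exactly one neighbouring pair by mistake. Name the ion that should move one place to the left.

Hg²⁺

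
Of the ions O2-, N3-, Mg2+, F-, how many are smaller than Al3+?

Isoelectronic series (10 e⁻ each). Size is set by nuclear charge: more protons means a smaller ion. Al3+ (Z=13), Mg2+ (Z=12), F- (Z=9), O2- (Z=8), N3- (Z=7).
Placing each against Al3+: smaller — none; larger — Mg2+, F-, O2-, N3-. That's 0.

0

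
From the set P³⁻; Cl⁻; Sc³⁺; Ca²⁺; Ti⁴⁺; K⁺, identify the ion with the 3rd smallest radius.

All of these have 18 electrons (isoelectronic). With the same electron cloud, the ion with the most protons pulls it in tightest. Nuclear charges: Ti⁴⁺ (Z=22), Sc³⁺ (Z=21), Ca²⁺ (Z=20), K⁺ (Z=19), Cl⁻ (Z=17), P³⁻ (Z=15). Highest Z is smallest.
So the order is Ti⁴⁺ < Sc³⁺ < Ca²⁺ < K⁺ < Cl⁻ < P³⁻; the 3rd-smallest ion is Ca²⁺.

Ca²⁺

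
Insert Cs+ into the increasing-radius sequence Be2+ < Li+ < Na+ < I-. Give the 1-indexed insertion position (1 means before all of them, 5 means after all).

Tabulating Z and e⁻: Be2+ has 2 e⁻ (Z=4), Li+ has 2 e⁻ (Z=3), Na+ has 10 e⁻ (Z=11), Cs+ has 54 e⁻ (Z=55), I- has 54 e⁻ (Z=53). Be2+ < Li+ (isoelectronic, higher Z=4 is smaller); Li+ < Na+ (same group, 1 shell fewer); Na+ < Cs+ (same group, period 3 vs 6); Cs+ < I- (both 54 e⁻, Z=55>53).
With Cs+ included the full order is Be2+ < Li+ < Na+ < Cs+ < I-, so it takes position 4.

4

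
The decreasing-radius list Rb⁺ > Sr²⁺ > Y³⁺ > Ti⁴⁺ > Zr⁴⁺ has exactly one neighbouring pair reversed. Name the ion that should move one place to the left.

The pair Ti⁴⁺, Zr⁴⁺ is the wrong way round — Ti⁴⁺ and Zr⁴⁺ are in one column with the same charge; the lighter period-4 ion has one fewer shell and is smaller. All other adjacent pairs agree with periodic trends, so Zr⁴⁺ is the misplaced ion.

Zr⁴⁺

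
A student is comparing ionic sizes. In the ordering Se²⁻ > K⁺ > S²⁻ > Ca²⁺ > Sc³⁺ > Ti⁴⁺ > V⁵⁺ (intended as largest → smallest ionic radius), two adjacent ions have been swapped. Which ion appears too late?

S²⁻

Compare adjacent ions: they are isoelectronic (18 e⁻) and K has more protons than S (19 vs 16), making K⁺ smaller — yet in this decreasing list K⁺ sits before S²⁻. Nothing else is reversed, so S²⁻ should move one place to the left.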